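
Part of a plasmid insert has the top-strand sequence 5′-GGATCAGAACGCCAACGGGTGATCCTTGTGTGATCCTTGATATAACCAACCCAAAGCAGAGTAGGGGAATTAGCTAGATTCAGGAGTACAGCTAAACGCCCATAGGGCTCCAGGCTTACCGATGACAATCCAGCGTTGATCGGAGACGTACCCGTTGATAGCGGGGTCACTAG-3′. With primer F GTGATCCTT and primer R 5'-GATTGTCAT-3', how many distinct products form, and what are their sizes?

Two products: 112 bp, 101 bp

The forward primer GTGATCCTT matches the top strand at positions 19–27, 30–38.
The reverse primer's reverse complement is ATGACAATC, matching at positions 122–130.
Each forward site pairs with the reverse site to give a product ending at position 130: sizes 112, 101 bp.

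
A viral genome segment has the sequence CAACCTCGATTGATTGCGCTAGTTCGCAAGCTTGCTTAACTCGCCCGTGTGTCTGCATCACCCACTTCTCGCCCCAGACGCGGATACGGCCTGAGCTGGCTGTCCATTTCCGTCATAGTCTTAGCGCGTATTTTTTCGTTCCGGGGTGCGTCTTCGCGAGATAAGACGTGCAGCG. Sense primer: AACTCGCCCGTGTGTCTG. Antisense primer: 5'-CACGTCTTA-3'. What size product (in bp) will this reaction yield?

The forward primer matches the template at positions 38–55.
The reverse primer's reverse complement is TAAGACGTG, which matches the template at positions 162–170.
The product runs from position 38 to position 170, so its length is 170 − 38 + 1 = 133 bp.

133 bp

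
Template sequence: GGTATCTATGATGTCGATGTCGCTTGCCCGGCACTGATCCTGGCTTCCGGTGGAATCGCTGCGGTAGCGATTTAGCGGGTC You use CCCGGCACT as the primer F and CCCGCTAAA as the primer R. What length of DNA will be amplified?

The forward primer matches the template at positions 27–35.
The reverse primer's reverse complement is TTTAGCGGG, which matches the template at positions 71–79.
The product runs from position 27 to position 79, so its length is 79 − 27 + 1 = 53 bp.

53 bp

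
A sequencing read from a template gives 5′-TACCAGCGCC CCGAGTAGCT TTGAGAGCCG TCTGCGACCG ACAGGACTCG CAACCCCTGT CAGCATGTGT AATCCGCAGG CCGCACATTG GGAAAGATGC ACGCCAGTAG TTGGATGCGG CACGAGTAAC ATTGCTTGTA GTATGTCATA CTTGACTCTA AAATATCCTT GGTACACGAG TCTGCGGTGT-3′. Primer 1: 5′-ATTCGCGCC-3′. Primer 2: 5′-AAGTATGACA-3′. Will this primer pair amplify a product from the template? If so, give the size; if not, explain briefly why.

Primer 1 (ATTCGCGCC) does not match the top strand, and its reverse complement GGCGCGAAT does not match either.
With no annealing site for primer 1, no amplification occurs.

No product — primer 1 has no binding site in the template.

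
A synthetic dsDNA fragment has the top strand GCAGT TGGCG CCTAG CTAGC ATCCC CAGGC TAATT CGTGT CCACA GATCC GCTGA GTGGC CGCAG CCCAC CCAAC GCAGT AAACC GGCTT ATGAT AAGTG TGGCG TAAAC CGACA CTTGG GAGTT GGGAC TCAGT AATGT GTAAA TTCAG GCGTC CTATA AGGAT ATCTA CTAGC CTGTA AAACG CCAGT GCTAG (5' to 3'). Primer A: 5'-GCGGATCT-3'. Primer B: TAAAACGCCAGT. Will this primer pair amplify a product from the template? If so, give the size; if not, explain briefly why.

Primer A (GCGGATCT) has reverse complement AGATCCGC, which matches the top strand at positions 45–52; primer A anneals to the top strand there with its 3' end pointing upstream toward position 45.
Primer B (TAAAACGCCAGT) matches the top strand directly at positions 179–190; it anneals to the bottom strand with its 3' end pointing downstream toward position 190.
The 3' ends diverge (primer A extends toward position 1, primer B toward position 195), so the primers never converge on a shared product.

No product — the primers' 3' ends point away from each other.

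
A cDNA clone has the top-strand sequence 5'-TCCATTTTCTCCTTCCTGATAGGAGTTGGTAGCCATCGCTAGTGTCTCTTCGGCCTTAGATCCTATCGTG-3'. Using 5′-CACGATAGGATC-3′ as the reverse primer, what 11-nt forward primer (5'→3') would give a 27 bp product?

5'-GTCTCTTCGGC-3'

The reverse primer's reverse complement GATCCTATCGTG matches the template at positions 59–70, so the product ends at position 70.
A 27 bp product then starts at position 70 − 27 + 1 = 44.
The forward primer is identical to the top strand there: GTCTCTTCGGC.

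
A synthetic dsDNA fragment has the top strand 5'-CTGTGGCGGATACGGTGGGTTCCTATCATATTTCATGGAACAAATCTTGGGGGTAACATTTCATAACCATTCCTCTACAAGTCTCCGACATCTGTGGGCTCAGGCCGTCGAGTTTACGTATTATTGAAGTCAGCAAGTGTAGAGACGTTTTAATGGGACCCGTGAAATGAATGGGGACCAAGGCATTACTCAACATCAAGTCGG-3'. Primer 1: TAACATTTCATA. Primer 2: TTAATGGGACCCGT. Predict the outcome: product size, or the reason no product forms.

No product — both primers anneal to the same strand and extend in the same direction.

Primer 1 (TAACATTTCATA) matches the top strand at positions 54–65 (3' end points downstream).
Primer 2 (TTAATGGGACCCGT) also matches the top strand directly, at positions 150–163 — its reverse complement ACGGGTCCCATTAA is not present.
Both primers anneal to the bottom strand with 3' ends pointing the same way, so neither can prime synthesis back toward the other.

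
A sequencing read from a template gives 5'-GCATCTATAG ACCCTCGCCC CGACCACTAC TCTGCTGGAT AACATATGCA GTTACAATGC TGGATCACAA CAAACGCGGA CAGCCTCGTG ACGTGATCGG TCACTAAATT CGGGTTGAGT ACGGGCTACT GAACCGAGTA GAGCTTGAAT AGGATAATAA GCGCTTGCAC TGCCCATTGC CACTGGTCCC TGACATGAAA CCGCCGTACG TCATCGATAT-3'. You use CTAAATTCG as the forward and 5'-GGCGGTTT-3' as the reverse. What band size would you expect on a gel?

102 bp

Forward primer CTAAATTCG is found on the top strand at positions 104–112.
Reverse complement of the reverse primer: AAACCGCC. This occurs on the top strand at positions 198–205.
The product runs from position 104 to position 205, so its length is 205 − 104 + 1 = 102 bp.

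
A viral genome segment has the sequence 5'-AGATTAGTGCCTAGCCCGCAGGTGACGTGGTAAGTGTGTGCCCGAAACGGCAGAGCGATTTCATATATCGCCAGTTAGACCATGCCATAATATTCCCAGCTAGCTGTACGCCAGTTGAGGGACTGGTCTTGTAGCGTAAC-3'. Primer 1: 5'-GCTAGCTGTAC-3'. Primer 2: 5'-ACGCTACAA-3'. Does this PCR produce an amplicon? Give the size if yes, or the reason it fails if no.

Yes — a 39 bp product.

Primer 1 (GCTAGCTGTAC) matches the top strand at positions 99–109; it acts as a forward primer.
Primer 2's reverse complement is TTGTAGCGT, matching the top strand at positions 129–137; it acts as a reverse primer.
The 3' ends face each other across positions 99–137, giving a 39 bp product.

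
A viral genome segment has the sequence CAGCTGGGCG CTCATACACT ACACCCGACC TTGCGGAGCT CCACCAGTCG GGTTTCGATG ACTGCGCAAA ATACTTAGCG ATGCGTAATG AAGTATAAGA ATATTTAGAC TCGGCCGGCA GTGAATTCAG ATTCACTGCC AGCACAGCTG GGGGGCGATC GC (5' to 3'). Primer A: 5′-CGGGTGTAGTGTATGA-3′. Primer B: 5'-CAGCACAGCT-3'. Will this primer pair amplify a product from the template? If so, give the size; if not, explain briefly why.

No product — the primers' 3' ends point away from each other.

Primer A (CGGGTGTAGTGTATGA) has reverse complement TCATACACTACACCCG, which matches the top strand at positions 12–27; primer A anneals to the top strand there with its 3' end pointing upstream toward position 12.
Primer B (CAGCACAGCT) matches the top strand directly at positions 140–149; it anneals to the bottom strand with its 3' end pointing downstream toward position 149.
The 3' ends diverge (primer A extends toward position 1, primer B toward position 162), so the primers never converge on a shared product.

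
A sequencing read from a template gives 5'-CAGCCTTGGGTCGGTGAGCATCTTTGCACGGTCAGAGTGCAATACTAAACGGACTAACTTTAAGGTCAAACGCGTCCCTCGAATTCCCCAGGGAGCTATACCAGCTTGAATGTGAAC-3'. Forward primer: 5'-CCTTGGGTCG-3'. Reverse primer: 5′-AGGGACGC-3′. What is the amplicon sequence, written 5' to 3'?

The forward primer matches the template at positions 4–13.
Taking the reverse complement of AGGGACGC gives GCGTCCCT, found at positions 72–79 on the template; the primer anneals here to the top strand with its 3' end pointing upstream.
The product is the template from position 4 through 79 (76 bp).

5'-CCTTGGGTCGGTGAGCATCTTTGCACGGTCAGAGTGCAATACTAAACGGACTAACTTTAAGGTCAAACGCGTCCCT-3'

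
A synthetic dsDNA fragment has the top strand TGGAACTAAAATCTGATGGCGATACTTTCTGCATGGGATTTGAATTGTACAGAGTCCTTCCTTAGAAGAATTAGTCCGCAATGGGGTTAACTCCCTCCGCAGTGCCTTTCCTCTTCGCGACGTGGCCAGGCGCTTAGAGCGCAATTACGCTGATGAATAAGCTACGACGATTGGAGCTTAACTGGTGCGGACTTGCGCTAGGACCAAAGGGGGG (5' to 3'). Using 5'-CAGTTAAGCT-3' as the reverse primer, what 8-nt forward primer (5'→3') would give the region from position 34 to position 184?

The reverse primer's reverse complement AGCTTAACTG matches the template at positions 175–184; the product starts at position 34.
The forward primer is identical to the top strand over positions 34–41: TGGGATTT.

5'-TGGGATTT-3'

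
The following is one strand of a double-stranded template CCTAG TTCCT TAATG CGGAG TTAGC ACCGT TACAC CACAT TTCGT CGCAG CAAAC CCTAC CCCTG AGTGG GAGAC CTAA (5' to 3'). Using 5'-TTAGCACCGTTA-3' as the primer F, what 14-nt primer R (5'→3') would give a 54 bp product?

5'-TCTCCCACTCAGGG-3'

The forward primer binds at positions 21–32, so a 54 bp product ends at position 21 + 54 − 1 = 74.
The reverse primer anneals to the top strand over positions 61–74, i.e. to CCCTGAGTGGGAGA.
Its sequence written 5'→3' is the reverse complement: TCTCCCACTCAGGG.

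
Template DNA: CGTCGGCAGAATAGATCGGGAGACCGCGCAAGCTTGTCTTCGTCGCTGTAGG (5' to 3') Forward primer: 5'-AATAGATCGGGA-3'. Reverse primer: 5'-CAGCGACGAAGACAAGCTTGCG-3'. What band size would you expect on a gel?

39 bp

The forward primer matches the template at positions 10–21.
Reverse complement of the reverse primer: CGCAAGCTTGTCTTCGTCGCTG. This occurs on the top strand at positions 27–48.
Amplicon spans positions 10–48: 39 bp.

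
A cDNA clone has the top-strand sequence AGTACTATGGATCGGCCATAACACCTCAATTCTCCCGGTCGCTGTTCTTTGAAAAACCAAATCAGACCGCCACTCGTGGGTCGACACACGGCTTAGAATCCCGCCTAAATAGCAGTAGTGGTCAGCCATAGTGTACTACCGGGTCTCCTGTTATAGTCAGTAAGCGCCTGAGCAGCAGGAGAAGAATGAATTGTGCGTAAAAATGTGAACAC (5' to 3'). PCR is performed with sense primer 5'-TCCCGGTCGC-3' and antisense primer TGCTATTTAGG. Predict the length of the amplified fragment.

The forward primer matches the template at positions 33–42.
The reverse primer's reverse complement is CCTAAATAGCA, which matches the template at positions 104–114.
The product runs from position 33 to position 114, so its length is 114 − 33 + 1 = 82 bp.

82 bp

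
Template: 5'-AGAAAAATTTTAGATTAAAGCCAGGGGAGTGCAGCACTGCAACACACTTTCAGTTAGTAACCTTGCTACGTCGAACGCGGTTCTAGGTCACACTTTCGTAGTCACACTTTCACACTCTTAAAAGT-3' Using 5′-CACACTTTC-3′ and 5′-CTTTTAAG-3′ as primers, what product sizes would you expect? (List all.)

82 bp, 36 bp, 22 bp

The forward primer CACACTTTC matches the top strand at positions 43–51, 89–97, 103–111.
The reverse primer's reverse complement is CTTAAAAG, matching at positions 117–124.
Each forward site pairs with the reverse site to give a product ending at position 124: sizes 82, 36, 22 bp.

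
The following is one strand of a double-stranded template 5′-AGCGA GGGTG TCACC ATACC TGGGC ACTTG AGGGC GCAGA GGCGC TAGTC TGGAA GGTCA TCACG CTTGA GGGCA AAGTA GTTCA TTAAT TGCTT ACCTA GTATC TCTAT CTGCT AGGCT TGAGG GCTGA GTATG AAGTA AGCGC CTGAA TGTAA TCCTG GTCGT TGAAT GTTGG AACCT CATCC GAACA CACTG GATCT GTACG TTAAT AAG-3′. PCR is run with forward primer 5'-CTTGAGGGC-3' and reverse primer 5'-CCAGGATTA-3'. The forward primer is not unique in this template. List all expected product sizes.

The forward primer CTTGAGGGC matches the top strand at positions 27–35, 66–74, 119–127.
The reverse primer's reverse complement is TAATCCTGG, matching at positions 153–161.
Each forward site pairs with the reverse site to give a product ending at position 161: sizes 135, 96, 43 bp.

135 bp, 96 bp, 43 bp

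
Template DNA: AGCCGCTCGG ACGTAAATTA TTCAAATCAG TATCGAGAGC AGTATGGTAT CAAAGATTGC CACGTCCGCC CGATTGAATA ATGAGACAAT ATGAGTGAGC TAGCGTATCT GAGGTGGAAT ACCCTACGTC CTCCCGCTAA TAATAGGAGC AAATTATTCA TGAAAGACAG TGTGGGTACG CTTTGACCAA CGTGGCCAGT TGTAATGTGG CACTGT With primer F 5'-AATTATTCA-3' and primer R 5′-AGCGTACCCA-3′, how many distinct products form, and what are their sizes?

Two products: 167 bp, 31 bp

The forward primer AATTATTCA matches the top strand at positions 16–24, 152–160.
The reverse primer's reverse complement is TGGGTACGCT, matching at positions 173–182.
Each forward site pairs with the reverse site to give a product ending at position 182: sizes 167, 31 bp.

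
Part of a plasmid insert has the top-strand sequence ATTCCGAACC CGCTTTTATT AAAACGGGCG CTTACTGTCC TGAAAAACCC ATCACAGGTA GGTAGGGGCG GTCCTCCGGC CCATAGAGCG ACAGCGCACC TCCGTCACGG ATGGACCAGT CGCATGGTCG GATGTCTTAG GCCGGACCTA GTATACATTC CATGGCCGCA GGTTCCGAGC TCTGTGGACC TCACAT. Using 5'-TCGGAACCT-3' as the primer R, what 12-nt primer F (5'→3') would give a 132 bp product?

5'-ACCCATCACAGG-3'

The reverse primer's reverse complement AGGTTCCGA matches the template at positions 170–178, so the product ends at position 178.
A 132 bp product then starts at position 178 − 132 + 1 = 47.
The forward primer is identical to the top strand there: ACCCATCACAGG.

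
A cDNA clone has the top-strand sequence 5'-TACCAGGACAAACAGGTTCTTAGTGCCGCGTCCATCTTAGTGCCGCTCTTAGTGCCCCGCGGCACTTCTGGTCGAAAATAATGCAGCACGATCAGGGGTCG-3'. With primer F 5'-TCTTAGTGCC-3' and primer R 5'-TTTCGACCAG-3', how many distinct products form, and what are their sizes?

The forward primer TCTTAGTGCC matches the top strand at positions 18–27, 35–44, 47–56.
The reverse primer's reverse complement is CTGGTCGAAA, matching at positions 68–77.
Each forward site pairs with the reverse site to give a product ending at position 77: sizes 60, 43, 31 bp.

Three products: 60 bp, 43 bp, 31 bp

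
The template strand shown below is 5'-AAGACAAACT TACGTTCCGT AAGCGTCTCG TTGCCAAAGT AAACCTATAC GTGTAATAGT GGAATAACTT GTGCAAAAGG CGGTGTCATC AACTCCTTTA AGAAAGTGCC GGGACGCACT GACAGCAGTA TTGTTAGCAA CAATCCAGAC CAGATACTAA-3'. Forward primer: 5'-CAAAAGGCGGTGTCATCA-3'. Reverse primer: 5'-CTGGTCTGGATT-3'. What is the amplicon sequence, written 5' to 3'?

5'-CAAAAGGCGGTGTCATCAACTCCTTTAAGAAAGTGCCGGGACGCACTGACAGCAGTATTGTTAGCAACAATCCAGACCAG-3'

The forward primer matches the template at positions 74–91.
Taking the reverse complement of CTGGTCTGGATT gives AATCCAGACCAG, found at positions 142–153 on the template; the primer anneals here to the top strand with its 3' end pointing upstream.
The product is the template from position 74 through 153 (80 bp).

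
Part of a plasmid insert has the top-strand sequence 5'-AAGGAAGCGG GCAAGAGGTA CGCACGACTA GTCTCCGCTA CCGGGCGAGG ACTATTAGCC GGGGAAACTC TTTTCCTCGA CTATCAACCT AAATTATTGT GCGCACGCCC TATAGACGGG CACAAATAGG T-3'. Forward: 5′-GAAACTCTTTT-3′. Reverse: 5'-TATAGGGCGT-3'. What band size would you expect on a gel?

Forward primer GAAACTCTTTT is found on the top strand at positions 64–74.
The reverse primer's reverse complement is ACGCCCTATA, which matches the template at positions 105–114.
The product runs from position 64 to position 114, so its length is 114 − 64 + 1 = 51 bp.

51 bp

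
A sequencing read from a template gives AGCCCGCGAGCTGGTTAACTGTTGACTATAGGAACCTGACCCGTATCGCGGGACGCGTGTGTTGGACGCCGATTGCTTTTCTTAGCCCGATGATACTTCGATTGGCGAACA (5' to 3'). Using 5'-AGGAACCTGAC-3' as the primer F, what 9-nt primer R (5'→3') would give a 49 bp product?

5'-AAGCAATCG-3'

The forward primer binds at positions 30–40, so a 49 bp product ends at position 30 + 49 − 1 = 78.
The reverse primer anneals to the top strand over positions 70–78, i.e. to CGATTGCTT.
Its sequence written 5'→3' is the reverse complement: AAGCAATCG.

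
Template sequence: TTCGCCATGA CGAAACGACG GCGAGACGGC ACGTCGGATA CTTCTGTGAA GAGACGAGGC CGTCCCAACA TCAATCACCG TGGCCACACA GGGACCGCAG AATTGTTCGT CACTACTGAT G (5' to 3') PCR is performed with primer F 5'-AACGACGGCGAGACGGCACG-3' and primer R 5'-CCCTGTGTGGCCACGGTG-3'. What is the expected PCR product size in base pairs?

80 bp

Forward primer AACGACGGCGAGACGGCACG is found on the top strand at positions 14–33.
The reverse primer's reverse complement is CACCGTGGCCACACAGGG, which matches the template at positions 76–93.
The product runs from position 14 to position 93, so its length is 93 − 14 + 1 = 80 bp.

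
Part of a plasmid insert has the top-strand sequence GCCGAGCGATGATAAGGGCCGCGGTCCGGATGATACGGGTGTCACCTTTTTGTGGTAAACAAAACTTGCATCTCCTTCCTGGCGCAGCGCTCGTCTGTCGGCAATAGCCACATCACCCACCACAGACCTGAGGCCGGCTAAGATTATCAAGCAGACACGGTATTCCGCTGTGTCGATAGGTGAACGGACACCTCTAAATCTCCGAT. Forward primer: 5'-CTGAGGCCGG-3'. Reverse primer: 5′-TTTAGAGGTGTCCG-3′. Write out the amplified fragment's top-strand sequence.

Scanning the template, CTGAGGCCGG occurs at positions 128–137; this primer anneals to the bottom strand there with its 3' end pointing downstream.
Reverse complement of the reverse primer: CGGACACCTCTAAA. This occurs on the top strand at positions 185–198.
The product is the template from position 128 through 198 (71 bp).

5'-CTGAGGCCGGCTAAGATTATCAAGCAGACACGGTATTCCGCTGTGTCGATAGGTGAACGGACACCTCTAAA-3'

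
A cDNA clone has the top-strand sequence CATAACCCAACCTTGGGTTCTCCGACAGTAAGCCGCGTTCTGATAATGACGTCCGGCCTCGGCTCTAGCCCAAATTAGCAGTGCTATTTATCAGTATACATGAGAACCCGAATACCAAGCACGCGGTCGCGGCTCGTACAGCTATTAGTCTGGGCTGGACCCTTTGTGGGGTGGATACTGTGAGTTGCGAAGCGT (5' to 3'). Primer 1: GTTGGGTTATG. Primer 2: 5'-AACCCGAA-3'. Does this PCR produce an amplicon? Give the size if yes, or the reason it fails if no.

No product — the primers' 3' ends point away from each other.

Primer 1 (GTTGGGTTATG) has reverse complement CATAACCCAAC, which matches the top strand at positions 1–11; primer 1 anneals to the top strand there with its 3' end pointing upstream toward position 1.
Primer 2 (AACCCGAA) matches the top strand directly at positions 105–112; it anneals to the bottom strand with its 3' end pointing downstream toward position 112.
The 3' ends diverge (primer 1 extends toward position 1, primer 2 toward position 195), so the primers never converge on a shared product.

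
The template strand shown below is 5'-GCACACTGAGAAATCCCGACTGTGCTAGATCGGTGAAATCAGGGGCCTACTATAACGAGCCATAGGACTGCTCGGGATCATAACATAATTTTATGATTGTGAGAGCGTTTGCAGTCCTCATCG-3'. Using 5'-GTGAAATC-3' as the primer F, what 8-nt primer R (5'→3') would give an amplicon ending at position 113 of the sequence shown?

The forward primer binds at positions 33–40; the product's 3' end on the top strand is position 113.
The reverse primer anneals to the top strand over positions 106–113, i.e. to CGTTTGCA.
Its sequence written 5'→3' is the reverse complement: TGCAAACG.

5'-TGCAAACG-3'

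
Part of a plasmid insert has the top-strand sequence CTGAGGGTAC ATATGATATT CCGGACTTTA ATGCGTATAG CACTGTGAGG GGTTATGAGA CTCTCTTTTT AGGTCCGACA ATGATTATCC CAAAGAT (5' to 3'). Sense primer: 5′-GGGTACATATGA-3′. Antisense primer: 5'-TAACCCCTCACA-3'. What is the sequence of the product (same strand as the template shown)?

Forward primer GGGTACATATGA is found on the top strand at positions 5–16.
Reverse complement of the reverse primer: TGTGAGGGGTTA. This occurs on the top strand at positions 44–55.
The product is the template from position 5 through 55 (51 bp).

5'-GGGTACATATGATATTCCGGACTTTAATGCGTATAGCACTGTGAGGGGTTA-3'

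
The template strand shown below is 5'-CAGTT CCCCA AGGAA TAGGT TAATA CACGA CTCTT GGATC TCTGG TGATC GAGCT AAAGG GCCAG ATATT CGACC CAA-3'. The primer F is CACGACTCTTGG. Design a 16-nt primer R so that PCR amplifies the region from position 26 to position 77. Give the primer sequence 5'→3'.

5'-TGGGTCGAATATCTGG-3'

The product's 3' end on the top strand is position 77.
The reverse primer anneals to the top strand over positions 62–77, i.e. to CCAGATATTCGACCCA.
Its sequence written 5'→3' is the reverse complement: TGGGTCGAATATCTGG.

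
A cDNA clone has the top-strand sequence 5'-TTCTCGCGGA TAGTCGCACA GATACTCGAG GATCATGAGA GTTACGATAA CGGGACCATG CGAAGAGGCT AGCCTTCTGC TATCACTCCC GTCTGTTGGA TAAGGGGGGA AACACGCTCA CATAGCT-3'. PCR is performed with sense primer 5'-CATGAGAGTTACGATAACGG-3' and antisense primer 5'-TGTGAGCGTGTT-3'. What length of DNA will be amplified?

89 bp

Forward primer CATGAGAGTTACGATAACGG is found on the top strand at positions 34–53.
Reverse complement of the reverse primer: AACACGCTCACA. This occurs on the top strand at positions 111–122.
Product length = (reverse-primer end) − (forward-primer start) + 1 = 122 − 34 + 1 = 89 bp.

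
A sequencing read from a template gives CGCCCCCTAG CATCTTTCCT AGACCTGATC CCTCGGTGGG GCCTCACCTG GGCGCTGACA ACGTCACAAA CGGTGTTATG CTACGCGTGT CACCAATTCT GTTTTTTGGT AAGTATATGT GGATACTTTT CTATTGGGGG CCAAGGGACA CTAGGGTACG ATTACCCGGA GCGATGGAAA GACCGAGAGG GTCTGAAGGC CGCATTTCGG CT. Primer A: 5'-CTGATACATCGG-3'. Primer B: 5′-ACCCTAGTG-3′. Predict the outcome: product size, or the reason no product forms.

Primer A (CTGATACATCGG) does not match the top strand, and its reverse complement CCGATGTATCAG does not match either.
With no annealing site for primer A, no amplification occurs.

No product — primer A has no binding site in the template.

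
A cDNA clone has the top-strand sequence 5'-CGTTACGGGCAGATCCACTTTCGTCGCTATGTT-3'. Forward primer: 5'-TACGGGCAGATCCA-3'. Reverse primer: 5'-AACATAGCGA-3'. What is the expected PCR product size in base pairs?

30 bp

The forward primer matches the template at positions 4–17.
Reverse complement of the reverse primer: TCGCTATGTT. This occurs on the top strand at positions 24–33.
Amplicon spans positions 4–33: 30 bp.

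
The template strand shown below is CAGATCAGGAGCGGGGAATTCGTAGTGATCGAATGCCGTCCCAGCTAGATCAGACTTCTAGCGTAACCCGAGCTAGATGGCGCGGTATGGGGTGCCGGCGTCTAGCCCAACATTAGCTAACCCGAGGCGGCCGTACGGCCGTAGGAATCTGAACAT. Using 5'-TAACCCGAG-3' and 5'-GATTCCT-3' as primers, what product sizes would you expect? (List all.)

86 bp, 32 bp

The forward primer TAACCCGAG matches the top strand at positions 64–72, 118–126.
The reverse primer's reverse complement is AGGAATC, matching at positions 143–149.
Each forward site pairs with the reverse site to give a product ending at position 149: sizes 86, 32 bp.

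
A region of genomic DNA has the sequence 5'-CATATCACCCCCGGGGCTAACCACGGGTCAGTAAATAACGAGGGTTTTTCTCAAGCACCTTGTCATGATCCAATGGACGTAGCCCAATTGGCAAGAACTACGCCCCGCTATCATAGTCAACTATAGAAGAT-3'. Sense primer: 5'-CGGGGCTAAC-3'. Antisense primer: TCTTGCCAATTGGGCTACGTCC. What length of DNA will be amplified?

Forward primer CGGGGCTAAC is found on the top strand at positions 12–21.
Taking the reverse complement of TCTTGCCAATTGGGCTACGTCC gives GGACGTAGCCCAATTGGCAAGA, found at positions 75–96 on the template; the primer anneals here to the top strand with its 3' end pointing upstream.
Amplicon spans positions 12–96: 85 bp.

85 bp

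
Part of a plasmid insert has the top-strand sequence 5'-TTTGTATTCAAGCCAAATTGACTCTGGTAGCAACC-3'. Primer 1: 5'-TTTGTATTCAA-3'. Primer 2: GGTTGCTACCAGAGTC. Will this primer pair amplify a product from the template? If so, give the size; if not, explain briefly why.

Primer 1 (TTTGTATTCAA) matches the top strand at positions 1–11; it acts as a forward primer.
Primer 2's reverse complement is GACTCTGGTAGCAACC, matching the top strand at positions 20–35; it acts as a reverse primer.
The 3' ends face each other across positions 1–35, giving a 35 bp product.

Yes — a 35 bp product.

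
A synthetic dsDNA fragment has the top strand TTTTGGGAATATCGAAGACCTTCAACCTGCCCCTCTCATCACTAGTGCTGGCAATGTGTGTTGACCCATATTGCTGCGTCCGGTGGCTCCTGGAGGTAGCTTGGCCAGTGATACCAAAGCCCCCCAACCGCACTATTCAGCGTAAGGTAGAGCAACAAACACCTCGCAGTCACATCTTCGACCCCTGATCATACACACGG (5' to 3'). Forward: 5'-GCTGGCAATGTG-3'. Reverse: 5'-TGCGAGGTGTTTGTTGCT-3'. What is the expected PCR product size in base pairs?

The forward primer matches the template at positions 47–58.
Reverse complement of the reverse primer: AGCAACAAACACCTCGCA. This occurs on the top strand at positions 151–168.
Product length = (reverse-primer end) − (forward-primer start) + 1 = 168 − 47 + 1 = 122 bp.

122 bp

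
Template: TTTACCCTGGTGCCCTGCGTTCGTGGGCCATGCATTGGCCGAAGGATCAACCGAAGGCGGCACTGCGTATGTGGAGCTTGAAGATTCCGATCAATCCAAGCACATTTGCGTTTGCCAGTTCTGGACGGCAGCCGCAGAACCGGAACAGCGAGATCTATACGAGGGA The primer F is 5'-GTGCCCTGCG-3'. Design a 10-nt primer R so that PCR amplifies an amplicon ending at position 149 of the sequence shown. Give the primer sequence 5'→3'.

The forward primer binds at positions 10–19; the product's 3' end on the top strand is position 149.
The reverse primer anneals to the top strand over positions 140–149, i.e. to CCGGAACAGC.
Its sequence written 5'→3' is the reverse complement: GCTGTTCCGG.

5'-GCTGTTCCGG-3'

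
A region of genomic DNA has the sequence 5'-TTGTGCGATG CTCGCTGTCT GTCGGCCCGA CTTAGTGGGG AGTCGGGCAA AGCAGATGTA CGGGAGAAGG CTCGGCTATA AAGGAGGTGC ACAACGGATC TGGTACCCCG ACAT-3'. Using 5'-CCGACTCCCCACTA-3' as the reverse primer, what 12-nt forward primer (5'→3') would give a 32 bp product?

The reverse primer's reverse complement TAGTGGGGAGTCGG matches the template at positions 33–46, so the product ends at position 46.
A 32 bp product then starts at position 46 − 32 + 1 = 15.
The forward primer is identical to the top strand there: CTGTCTGTCGGC.

5'-CTGTCTGTCGGC-3'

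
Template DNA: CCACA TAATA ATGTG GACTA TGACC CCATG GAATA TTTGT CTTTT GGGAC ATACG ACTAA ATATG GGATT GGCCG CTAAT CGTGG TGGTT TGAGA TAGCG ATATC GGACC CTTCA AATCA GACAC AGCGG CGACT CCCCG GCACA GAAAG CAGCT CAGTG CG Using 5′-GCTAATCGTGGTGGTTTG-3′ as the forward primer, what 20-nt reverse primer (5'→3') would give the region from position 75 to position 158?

5'-CTGAGCTGCTTTCTGTGCCG-3'

The product's 3' end on the top strand is position 158.
The reverse primer anneals to the top strand over positions 139–158, i.e. to CGGCACAGAAAGCAGCTCAG.
Its sequence written 5'→3' is the reverse complement: CTGAGCTGCTTTCTGTGCCG.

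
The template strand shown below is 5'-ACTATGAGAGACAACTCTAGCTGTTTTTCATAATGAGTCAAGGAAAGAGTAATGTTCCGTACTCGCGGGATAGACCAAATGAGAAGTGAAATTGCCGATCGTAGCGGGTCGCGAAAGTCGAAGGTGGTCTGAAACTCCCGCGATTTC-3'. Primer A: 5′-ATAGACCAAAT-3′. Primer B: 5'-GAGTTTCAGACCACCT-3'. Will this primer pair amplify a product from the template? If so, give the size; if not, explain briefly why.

Yes — a 68 bp product.

Primer A (ATAGACCAAAT) matches the top strand at positions 70–80; it acts as a forward primer.
Primer B's reverse complement is AGGTGGTCTGAAACTC, matching the top strand at positions 122–137; it acts as a reverse primer.
The 3' ends face each other across positions 70–137, giving a 68 bp product.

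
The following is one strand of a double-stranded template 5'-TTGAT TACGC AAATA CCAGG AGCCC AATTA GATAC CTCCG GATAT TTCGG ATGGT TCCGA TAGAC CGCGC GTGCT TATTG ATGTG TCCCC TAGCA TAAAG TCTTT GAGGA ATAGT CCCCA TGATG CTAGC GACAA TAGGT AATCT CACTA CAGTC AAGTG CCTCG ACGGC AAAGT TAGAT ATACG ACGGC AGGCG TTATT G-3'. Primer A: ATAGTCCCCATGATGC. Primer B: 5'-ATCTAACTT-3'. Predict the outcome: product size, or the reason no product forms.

Primer A (ATAGTCCCCATGATGC) matches the top strand at positions 111–126; it acts as a forward primer.
Primer B's reverse complement is AAGTTAGAT, matching the top strand at positions 172–180; it acts as a reverse primer.
The 3' ends face each other across positions 111–180, giving a 70 bp product.

Yes — a 70 bp product.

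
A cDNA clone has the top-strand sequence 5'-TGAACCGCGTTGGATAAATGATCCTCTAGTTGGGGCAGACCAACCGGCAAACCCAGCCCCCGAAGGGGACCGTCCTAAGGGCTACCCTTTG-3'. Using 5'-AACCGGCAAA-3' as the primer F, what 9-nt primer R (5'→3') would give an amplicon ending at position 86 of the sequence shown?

5'-GGTAGCCCT-3'

The forward primer binds at positions 42–51; the product's 3' end on the top strand is position 86.
The reverse primer anneals to the top strand over positions 78–86, i.e. to AGGGCTACC.
Its sequence written 5'→3' is the reverse complement: GGTAGCCCT.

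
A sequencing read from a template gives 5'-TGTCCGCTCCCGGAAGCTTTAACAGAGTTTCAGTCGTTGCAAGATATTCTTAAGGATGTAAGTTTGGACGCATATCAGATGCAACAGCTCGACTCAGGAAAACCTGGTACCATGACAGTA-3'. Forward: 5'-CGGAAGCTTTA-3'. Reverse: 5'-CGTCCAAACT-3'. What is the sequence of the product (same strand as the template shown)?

Forward primer CGGAAGCTTTA is found on the top strand at positions 11–21.
Reverse complement of the reverse primer: AGTTTGGACG. This occurs on the top strand at positions 61–70.
The product is the template from position 11 through 70 (60 bp).

5'-CGGAAGCTTTAACAGAGTTTCAGTCGTTGCAAGATATTCTTAAGGATGTAAGTTTGGACG-3'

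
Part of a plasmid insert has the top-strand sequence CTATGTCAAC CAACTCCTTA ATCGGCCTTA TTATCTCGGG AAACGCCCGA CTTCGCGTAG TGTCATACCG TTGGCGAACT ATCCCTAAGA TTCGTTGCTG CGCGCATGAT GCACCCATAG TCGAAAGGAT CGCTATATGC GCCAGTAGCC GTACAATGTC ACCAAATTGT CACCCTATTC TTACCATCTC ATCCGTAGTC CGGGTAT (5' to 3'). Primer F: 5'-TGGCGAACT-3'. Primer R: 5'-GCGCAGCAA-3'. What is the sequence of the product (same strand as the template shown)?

5'-TGGCGAACTATCCCTAAGATTCGTTGCTGCGC-3'

Scanning the template, TGGCGAACT occurs at positions 72–80; this primer anneals to the bottom strand there with its 3' end pointing downstream.
The reverse primer's reverse complement is TTGCTGCGC, which matches the template at positions 95–103.
The product is the template from position 72 through 103 (32 bp).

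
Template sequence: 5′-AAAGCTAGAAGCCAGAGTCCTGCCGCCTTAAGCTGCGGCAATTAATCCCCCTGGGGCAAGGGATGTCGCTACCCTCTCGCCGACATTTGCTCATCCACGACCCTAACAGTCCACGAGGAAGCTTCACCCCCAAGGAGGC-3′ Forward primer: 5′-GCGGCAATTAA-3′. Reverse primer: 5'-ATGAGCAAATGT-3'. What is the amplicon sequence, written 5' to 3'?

5'-GCGGCAATTAATCCCCCTGGGGCAAGGGATGTCGCTACCCTCTCGCCGACATTTGCTCAT-3'

Scanning the template, GCGGCAATTAA occurs at positions 35–45; this primer anneals to the bottom strand there with its 3' end pointing downstream.
The reverse primer's reverse complement is ACATTTGCTCAT, which matches the template at positions 83–94.
The product is the template from position 35 through 94 (60 bp).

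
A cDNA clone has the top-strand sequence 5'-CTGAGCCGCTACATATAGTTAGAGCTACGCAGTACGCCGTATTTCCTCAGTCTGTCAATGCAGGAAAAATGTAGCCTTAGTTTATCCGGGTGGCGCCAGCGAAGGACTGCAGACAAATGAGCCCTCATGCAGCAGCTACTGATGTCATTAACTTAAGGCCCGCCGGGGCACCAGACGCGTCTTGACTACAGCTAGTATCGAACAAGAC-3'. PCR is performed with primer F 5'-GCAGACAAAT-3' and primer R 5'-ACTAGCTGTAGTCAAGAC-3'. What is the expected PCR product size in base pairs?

The forward primer matches the template at positions 109–118.
Taking the reverse complement of ACTAGCTGTAGTCAAGAC gives GTCTTGACTACAGCTAGT, found at positions 179–196 on the template; the primer anneals here to the top strand with its 3' end pointing upstream.
Amplicon spans positions 109–196: 88 bp.

88 bp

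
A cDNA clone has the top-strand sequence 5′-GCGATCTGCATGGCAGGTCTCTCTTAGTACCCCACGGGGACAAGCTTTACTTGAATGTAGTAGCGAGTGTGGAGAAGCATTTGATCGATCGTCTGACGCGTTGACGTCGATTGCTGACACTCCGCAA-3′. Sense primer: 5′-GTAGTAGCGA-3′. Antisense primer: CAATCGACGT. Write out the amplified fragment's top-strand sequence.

Forward primer GTAGTAGCGA is found on the top strand at positions 57–66.
Reverse complement of the reverse primer: ACGTCGATTG. This occurs on the top strand at positions 104–113.
The product is the template from position 57 through 113 (57 bp).

5'-GTAGTAGCGAGTGTGGAGAAGCATTTGATCGATCGTCTGACGCGTTGACGTCGATTG-3'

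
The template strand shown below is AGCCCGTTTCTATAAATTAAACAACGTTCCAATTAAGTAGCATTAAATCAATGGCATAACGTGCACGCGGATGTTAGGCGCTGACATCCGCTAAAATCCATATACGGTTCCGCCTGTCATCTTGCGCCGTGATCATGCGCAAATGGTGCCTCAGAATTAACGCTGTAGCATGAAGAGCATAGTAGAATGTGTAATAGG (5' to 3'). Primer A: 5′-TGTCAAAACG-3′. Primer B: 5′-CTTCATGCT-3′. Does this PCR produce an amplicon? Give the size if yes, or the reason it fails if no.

Primer A (TGTCAAAACG) does not match the top strand, and its reverse complement CGTTTTGACA does not match either.
With no annealing site for primer A, no amplification occurs.

No product — primer A has no binding site in the template.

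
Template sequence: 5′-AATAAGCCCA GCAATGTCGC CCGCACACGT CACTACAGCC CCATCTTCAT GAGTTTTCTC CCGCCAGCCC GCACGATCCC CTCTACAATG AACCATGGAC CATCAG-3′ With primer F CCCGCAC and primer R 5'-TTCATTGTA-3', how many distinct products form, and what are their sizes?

Two products: 73 bp, 25 bp

The forward primer CCCGCAC matches the top strand at positions 20–26, 68–74.
The reverse primer's reverse complement is TACAATGAA, matching at positions 84–92.
Each forward site pairs with the reverse site to give a product ending at position 92: sizes 73, 25 bp.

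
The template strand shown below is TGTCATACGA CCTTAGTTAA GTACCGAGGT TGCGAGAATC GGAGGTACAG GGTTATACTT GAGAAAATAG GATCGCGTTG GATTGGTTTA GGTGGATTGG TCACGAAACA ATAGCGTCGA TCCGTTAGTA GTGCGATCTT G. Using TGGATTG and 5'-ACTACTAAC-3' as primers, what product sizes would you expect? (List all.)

54 bp, 40 bp

The forward primer TGGATTG matches the top strand at positions 79–85, 93–99.
The reverse primer's reverse complement is GTTAGTAGT, matching at positions 124–132.
Each forward site pairs with the reverse site to give a product ending at position 132: sizes 54, 40 bp.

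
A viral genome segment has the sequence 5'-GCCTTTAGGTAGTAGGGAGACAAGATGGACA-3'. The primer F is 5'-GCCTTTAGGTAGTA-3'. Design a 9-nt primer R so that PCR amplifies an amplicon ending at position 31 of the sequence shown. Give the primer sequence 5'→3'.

5'-TGTCCATCT-3'

The forward primer binds at positions 1–14; the product's 3' end on the top strand is position 31.
The reverse primer anneals to the top strand over positions 23–31, i.e. to AGATGGACA.
Its sequence written 5'→3' is the reverse complement: TGTCCATCT.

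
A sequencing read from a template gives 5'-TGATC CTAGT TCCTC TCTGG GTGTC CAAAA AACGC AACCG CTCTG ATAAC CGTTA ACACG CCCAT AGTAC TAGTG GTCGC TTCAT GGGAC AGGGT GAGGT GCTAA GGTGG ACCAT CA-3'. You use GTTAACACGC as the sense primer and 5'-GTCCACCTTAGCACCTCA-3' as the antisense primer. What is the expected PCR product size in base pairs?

61 bp

The forward primer matches the template at positions 52–61.
Reverse complement of the reverse primer: TGAGGTGCTAAGGTGGAC. This occurs on the top strand at positions 95–112.
Amplicon spans positions 52–112: 61 bp.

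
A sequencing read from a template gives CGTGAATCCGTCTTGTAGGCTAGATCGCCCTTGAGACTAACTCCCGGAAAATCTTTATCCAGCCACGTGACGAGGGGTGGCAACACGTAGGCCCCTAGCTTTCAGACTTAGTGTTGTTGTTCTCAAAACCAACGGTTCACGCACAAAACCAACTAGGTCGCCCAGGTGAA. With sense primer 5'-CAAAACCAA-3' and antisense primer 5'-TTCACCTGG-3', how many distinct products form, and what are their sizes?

The forward primer CAAAACCAA matches the top strand at positions 124–132, 144–152.
The reverse primer's reverse complement is CCAGGTGAA, matching at positions 162–170.
Each forward site pairs with the reverse site to give a product ending at position 170: sizes 47, 27 bp.

Two products: 47 bp, 27 bp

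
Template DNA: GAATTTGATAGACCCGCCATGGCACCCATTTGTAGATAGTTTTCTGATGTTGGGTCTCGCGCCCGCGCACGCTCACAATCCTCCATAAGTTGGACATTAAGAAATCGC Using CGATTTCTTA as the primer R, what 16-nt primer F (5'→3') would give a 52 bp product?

5'-CTCGCGCCCGCGCACG-3'

The reverse primer's reverse complement TAAGAAATCG matches the template at positions 98–107, so the product ends at position 107.
A 52 bp product then starts at position 107 − 52 + 1 = 56.
The forward primer is identical to the top strand there: CTCGCGCCCGCGCACG.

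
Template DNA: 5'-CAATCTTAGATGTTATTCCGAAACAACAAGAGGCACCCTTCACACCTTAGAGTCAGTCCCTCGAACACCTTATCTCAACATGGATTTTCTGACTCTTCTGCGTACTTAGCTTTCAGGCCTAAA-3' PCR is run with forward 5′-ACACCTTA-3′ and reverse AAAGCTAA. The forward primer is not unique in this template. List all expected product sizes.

The forward primer ACACCTTA matches the top strand at positions 42–49, 65–72.
The reverse primer's reverse complement is TTAGCTTT, matching at positions 106–113.
Each forward site pairs with the reverse site to give a product ending at position 113: sizes 72, 49 bp.

72 bp, 49 bp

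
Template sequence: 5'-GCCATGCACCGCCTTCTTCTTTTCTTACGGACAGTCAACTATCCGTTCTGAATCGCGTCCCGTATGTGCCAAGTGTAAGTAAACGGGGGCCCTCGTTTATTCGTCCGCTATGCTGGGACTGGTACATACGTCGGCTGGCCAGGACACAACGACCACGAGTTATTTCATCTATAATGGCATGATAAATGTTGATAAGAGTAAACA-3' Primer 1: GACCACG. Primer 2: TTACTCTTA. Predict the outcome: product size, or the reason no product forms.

Yes — a 51 bp product.

Primer 1 (GACCACG) matches the top strand at positions 151–157; it acts as a forward primer.
Primer 2's reverse complement is TAAGAGTAA, matching the top strand at positions 193–201; it acts as a reverse primer.
The 3' ends face each other across positions 151–201, giving a 51 bp product.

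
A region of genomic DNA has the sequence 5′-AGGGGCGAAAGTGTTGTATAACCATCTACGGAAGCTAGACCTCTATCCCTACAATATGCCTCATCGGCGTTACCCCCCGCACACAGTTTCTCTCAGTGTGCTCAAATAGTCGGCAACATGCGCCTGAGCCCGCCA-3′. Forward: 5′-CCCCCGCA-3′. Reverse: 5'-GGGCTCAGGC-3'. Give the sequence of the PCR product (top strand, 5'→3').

Forward primer CCCCCGCA is found on the top strand at positions 74–81.
The reverse primer's reverse complement is GCCTGAGCCC, which matches the template at positions 122–131.
The product is the template from position 74 through 131 (58 bp).

5'-CCCCCGCACACAGTTTCTCTCAGTGTGCTCAAATAGTCGGCAACATGCGCCTGAGCCC-3'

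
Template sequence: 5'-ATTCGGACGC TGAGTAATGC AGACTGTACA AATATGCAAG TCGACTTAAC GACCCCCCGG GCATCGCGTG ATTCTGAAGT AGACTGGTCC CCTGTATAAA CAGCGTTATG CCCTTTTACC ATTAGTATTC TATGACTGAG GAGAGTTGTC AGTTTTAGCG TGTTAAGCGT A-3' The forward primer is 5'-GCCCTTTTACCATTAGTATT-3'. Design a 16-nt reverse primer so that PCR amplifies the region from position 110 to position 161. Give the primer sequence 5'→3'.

The product's 3' end on the top strand is position 161.
The reverse primer anneals to the top strand over positions 146–161, i.e. to TTGTCAGTTTTAGCGT.
Its sequence written 5'→3' is the reverse complement: ACGCTAAAACTGACAA.

5'-ACGCTAAAACTGACAA-3'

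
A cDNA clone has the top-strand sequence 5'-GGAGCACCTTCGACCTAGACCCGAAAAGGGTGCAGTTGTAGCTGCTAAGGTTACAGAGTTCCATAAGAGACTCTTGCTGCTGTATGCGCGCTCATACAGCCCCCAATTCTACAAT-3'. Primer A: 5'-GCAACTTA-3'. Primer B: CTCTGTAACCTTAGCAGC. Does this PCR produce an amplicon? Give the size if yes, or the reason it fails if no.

Primer A (GCAACTTA) does not match the top strand, and its reverse complement TAAGTTGC does not match either.
With no annealing site for primer A, no amplification occurs.

No product — primer A has no binding site in the template.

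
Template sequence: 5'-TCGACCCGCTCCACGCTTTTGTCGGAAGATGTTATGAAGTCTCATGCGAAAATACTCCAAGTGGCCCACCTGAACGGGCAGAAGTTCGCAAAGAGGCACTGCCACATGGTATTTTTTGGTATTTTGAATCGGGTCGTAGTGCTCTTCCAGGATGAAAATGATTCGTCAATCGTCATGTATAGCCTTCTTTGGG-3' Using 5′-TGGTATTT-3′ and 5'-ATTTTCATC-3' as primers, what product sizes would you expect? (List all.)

The forward primer TGGTATTT matches the top strand at positions 107–114, 117–124.
The reverse primer's reverse complement is GATGAAAAT, matching at positions 151–159.
Each forward site pairs with the reverse site to give a product ending at position 159: sizes 53, 43 bp.

53 bp, 43 bp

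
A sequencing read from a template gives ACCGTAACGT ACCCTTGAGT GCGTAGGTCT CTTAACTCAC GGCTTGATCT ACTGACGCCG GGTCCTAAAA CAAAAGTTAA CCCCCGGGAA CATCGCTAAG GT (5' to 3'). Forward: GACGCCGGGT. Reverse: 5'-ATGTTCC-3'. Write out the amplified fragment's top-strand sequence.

The forward primer matches the template at positions 54–63.
Reverse complement of the reverse primer: GGAACAT. This occurs on the top strand at positions 87–93.
The product is the template from position 54 through 93 (40 bp).

5'-GACGCCGGGTCCTAAAACAAAAGTTAACCCCCGGGAACAT-3'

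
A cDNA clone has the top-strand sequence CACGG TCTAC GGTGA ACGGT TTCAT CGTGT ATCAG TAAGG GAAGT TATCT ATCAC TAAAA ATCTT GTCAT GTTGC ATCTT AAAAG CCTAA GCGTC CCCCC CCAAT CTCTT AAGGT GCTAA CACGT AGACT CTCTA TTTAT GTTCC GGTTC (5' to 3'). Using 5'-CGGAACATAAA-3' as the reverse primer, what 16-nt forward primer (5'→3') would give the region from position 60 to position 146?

The reverse primer's reverse complement TTTATGTTCCG matches the template at positions 136–146; the product starts at position 60.
The forward primer is identical to the top strand over positions 60–75: AATCTTGTCATGTTGC.

5'-AATCTTGTCATGTTGC-3'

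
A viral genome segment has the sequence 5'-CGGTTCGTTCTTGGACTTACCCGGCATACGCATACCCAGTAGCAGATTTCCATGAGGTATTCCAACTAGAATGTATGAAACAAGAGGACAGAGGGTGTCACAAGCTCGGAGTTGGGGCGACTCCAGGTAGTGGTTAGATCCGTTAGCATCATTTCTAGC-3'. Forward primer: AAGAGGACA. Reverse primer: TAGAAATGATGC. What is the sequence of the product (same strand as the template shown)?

5'-AAGAGGACAGAGGGTGTCACAAGCTCGGAGTTGGGGCGACTCCAGGTAGTGGTTAGATCCGTTAGCATCATTTCTA-3'

The forward primer matches the template at positions 82–90.
Reverse complement of the reverse primer: GCATCATTTCTA. This occurs on the top strand at positions 146–157.
The product is the template from position 82 through 157 (76 bp).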